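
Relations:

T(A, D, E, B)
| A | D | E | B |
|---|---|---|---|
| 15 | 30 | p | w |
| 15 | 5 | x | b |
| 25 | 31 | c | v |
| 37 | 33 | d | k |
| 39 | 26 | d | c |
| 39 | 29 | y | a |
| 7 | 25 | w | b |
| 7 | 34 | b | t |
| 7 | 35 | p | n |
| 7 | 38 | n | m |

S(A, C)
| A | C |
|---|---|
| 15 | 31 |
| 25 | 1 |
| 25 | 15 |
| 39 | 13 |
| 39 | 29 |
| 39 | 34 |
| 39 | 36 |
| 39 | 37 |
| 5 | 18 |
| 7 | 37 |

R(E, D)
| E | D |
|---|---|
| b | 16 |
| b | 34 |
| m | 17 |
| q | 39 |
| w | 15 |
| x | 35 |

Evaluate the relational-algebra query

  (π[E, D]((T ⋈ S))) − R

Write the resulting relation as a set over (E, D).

T ⋈ S (natural join on A): {(15, 30, p, w, 31), (15, 5, x, b, 31), (25, 31, c, v, 1), (25, 31, c, v, 15), (39, 26, d, c, 13), (39, 26, d, c, 29), (39, 26, d, c, 34), (39, 26, d, c, 36), (39, 26, d, c, 37), (39, 29, y, a, 13), (39, 29, y, a, 29), (39, 29, y, a, 34), (39, 29, y, a, 36), (39, 29, y, a, 37), (7, 25, w, b, 37), (7, 34, b, t, 37), (7, 35, p, n, 37), (7, 38, n, m, 37)}
π_{E, D} gives {(b, 34), (c, 31), (d, 26), (n, 38), (p, 30), (p, 35), (w, 25), (x, 5), (y, 29)} (9 duplicate(s) eliminated).
Difference: {(b, 34), (c, 31), (d, 26), (n, 38), (p, 30), (p, 35), (w, 25), (x, 5), (y, 29)} with {(b, 16), (b, 34), (m, 17), (q, 39), (w, 15), (x, 35)} → {(c, 31), (d, 26), (n, 38), (p, 30), (p, 35), (w, 25), (x, 5), (y, 29)}

{(c, 31), (d, 26), (n, 38), (p, 30), (p, 35), (w, 25), (x, 5), (y, 29)}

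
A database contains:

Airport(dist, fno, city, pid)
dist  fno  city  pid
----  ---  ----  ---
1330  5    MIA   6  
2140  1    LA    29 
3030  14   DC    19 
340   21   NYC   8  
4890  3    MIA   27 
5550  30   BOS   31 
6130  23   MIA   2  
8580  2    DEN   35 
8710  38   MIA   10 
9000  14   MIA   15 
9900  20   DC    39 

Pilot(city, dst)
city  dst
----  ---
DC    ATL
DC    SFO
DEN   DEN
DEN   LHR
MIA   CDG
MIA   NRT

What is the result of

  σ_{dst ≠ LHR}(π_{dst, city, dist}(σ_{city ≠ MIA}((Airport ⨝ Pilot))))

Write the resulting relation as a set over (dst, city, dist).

{(ATL, DC, 3030), (ATL, DC, 9900), (DEN, DEN, 8580), (SFO, DC, 3030), (SFO, DC, 9900)}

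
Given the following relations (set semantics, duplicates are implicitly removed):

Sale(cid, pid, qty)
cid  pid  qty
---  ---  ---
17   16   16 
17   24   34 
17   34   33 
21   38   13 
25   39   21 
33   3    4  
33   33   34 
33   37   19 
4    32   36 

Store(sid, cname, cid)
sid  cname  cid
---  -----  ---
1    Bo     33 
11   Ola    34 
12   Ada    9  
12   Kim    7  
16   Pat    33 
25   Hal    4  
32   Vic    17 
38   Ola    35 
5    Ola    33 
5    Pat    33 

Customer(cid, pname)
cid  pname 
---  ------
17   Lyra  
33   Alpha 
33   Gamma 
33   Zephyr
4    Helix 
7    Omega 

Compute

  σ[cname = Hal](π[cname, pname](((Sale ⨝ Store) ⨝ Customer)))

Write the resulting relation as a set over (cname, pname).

Joining Sale and Store on cid yields {(17, 16, 16, 32, Vic), (17, 24, 34, 32, Vic), (17, 34, 33, 32, Vic), (33, 3, 4, 1, Bo), (33, 3, 4, 16, Pat), (33, 3, 4, 5, Ola), (33, 3, 4, 5, Pat), (33, 33, 34, 1, Bo), (33, 33, 34, 16, Pat), (33, 33, 34, 5, Ola), (33, 33, 34, 5, Pat), (33, 37, 19, 1, Bo), (33, 37, 19, 16, Pat), (33, 37, 19, 5, Ola), (33, 37, 19, 5, Pat), (4, 32, 36, 25, Hal)}.
Joining (Sale ⨝ Store) and Customer on cid yields {(17, 16, 16, 32, Vic, Lyra), (17, 24, 34, 32, Vic, Lyra), (17, 34, 33, 32, Vic, Lyra), (33, 3, 4, 1, Bo, Alpha), (33, 3, 4, 1, Bo, Gamma), (33, 3, 4, 1, Bo, Zephyr), (33, 3, 4, 16, Pat, Alpha), (33, 3, 4, 16, Pat, Gamma), (33, 3, 4, 16, Pat, Zephyr), (33, 3, 4, 5, Ola, Alpha), (33, 3, 4, 5, Ola, Gamma), (33, 3, 4, 5, Ola, Zephyr), (33, 3, 4, 5, Pat, Alpha), (33, 3, 4, 5, Pat, Gamma), (33, 3, 4, 5, Pat, Zephyr), (33, 33, 34, 1, Bo, Alpha), (33, 33, 34, 1, Bo, Gamma), (33, 33, 34, 1, Bo, Zephyr), (33, 33, 34, 16, Pat, Alpha), (33, 33, 34, 16, Pat, Gamma), (33, 33, 34, 16, Pat, Zephyr), (33, 33, 34, 5, Ola, Alpha), (33, 33, 34, 5, Ola, Gamma), (33, 33, 34, 5, Ola, Zephyr), (33, 33, 34, 5, Pat, Alpha), (33, 33, 34, 5, Pat, Gamma), (33, 33, 34, 5, Pat, Zephyr), (33, 37, 19, 1, Bo, Alpha), (33, 37, 19, 1, Bo, Gamma), (33, 37, 19, 1, Bo, Zephyr), (33, 37, 19, 16, Pat, Alpha), (33, 37, 19, 16, Pat, Gamma), (33, 37, 19, 16, Pat, Zephyr), (33, 37, 19, 5, Ola, Alpha), (33, 37, 19, 5, Ola, Gamma), (33, 37, 19, 5, Ola, Zephyr), (33, 37, 19, 5, Pat, Alpha), (33, 37, 19, 5, Pat, Gamma), (33, 37, 19, 5, Pat, Zephyr), (4, 32, 36, 25, Hal, Helix)}.
π_{cname, pname} gives {(Bo, Alpha), (Bo, Gamma), (Bo, Zephyr), (Hal, Helix), (Ola, Alpha), (Ola, Gamma), (Ola, Zephyr), (Pat, Alpha), (Pat, Gamma), (Pat, Zephyr), (Vic, Lyra)} (29 duplicate(s) eliminated).
Apply σ_{cname = Hal}; surviving tuples: {(Hal, Helix)}

{(Hal, Helix)}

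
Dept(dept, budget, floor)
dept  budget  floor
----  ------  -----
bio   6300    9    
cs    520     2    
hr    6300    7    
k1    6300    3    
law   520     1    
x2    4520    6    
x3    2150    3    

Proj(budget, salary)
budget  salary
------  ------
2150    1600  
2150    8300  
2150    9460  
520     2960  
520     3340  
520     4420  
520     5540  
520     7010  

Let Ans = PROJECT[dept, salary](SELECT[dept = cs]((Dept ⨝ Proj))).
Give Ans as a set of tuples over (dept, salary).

{(cs, 2960), (cs, 3340), (cs, 4420), (cs, 5540), (cs, 7010)}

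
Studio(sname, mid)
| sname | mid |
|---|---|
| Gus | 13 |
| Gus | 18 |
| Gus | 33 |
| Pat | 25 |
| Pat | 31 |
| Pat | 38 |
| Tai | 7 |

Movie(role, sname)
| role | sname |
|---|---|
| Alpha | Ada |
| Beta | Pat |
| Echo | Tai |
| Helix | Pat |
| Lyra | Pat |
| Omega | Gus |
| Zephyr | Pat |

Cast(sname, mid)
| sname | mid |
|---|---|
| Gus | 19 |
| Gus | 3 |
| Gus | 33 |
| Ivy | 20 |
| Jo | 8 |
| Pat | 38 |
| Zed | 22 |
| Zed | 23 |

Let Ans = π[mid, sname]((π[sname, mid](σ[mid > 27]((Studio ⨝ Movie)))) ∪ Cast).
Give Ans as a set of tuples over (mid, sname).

{(19, Gus), (20, Ivy), (22, Zed), (23, Zed), (3, Gus), (31, Pat), (33, Gus), (38, Pat), (8, Jo)}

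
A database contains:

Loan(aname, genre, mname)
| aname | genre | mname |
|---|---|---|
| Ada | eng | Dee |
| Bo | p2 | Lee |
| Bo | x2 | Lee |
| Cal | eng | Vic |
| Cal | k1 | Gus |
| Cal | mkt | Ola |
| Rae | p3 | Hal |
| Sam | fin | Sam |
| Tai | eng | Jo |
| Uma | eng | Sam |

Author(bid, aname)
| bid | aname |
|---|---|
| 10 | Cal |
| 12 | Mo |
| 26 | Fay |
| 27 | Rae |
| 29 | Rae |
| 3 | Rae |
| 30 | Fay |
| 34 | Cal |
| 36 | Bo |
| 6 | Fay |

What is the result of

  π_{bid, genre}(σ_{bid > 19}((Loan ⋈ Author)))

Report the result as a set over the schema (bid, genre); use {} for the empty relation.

{(27, p3), (29, p3), (34, eng), (34, k1), (34, mkt), (36, p2), (36, x2)}

Loan ⋈ Author (natural join on aname): {(Bo, p2, Lee, 36), (Bo, x2, Lee, 36), (Cal, eng, Vic, 10), (Cal, eng, Vic, 34), (Cal, k1, Gus, 10), (Cal, k1, Gus, 34), (Cal, mkt, Ola, 10), (Cal, mkt, Ola, 34), (Rae, p3, Hal, 27), (Rae, p3, Hal, 29), (Rae, p3, Hal, 3)}
Selection bid > 19: {(Bo, p2, Lee, 36), (Bo, x2, Lee, 36), (Cal, eng, Vic, 34), (Cal, k1, Gus, 34), (Cal, mkt, Ola, 34), (Rae, p3, Hal, 27), (Rae, p3, Hal, 29)}
π[bid, genre]: project onto (bid, genre) → {(27, p3), (29, p3), (34, eng), (34, k1), (34, mkt), (36, p2), (36, x2)}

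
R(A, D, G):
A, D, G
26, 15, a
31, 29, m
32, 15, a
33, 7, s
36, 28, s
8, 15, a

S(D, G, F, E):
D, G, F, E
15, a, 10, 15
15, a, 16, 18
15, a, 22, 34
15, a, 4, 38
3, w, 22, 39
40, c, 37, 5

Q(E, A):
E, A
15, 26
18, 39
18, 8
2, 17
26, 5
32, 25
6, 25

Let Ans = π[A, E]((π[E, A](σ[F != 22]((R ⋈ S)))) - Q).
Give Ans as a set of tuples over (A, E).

R ⋈ S (natural join on D, G): {(26, 15, a, 10, 15), (26, 15, a, 16, 18), (26, 15, a, 22, 34), (26, 15, a, 4, 38), (32, 15, a, 10, 15), (32, 15, a, 16, 18), (32, 15, a, 22, 34), (32, 15, a, 4, 38), (8, 15, a, 10, 15), (8, 15, a, 16, 18), (8, 15, a, 22, 34), (8, 15, a, 4, 38)}
σ[F != 22]: keep tuples satisfying F != 22 → {(26, 15, a, 10, 15), (26, 15, a, 16, 18), (26, 15, a, 4, 38), (32, 15, a, 10, 15), (32, 15, a, 16, 18), (32, 15, a, 4, 38), (8, 15, a, 10, 15), (8, 15, a, 16, 18), (8, 15, a, 4, 38)}
Projecting to E, A: {(15, 26), (15, 32), (15, 8), (18, 26), (18, 32), (18, 8), (38, 26), (38, 32), (38, 8)}
Taking the difference: {(15, 32), (15, 8), (18, 26), (18, 32), (38, 26), (38, 32), (38, 8)}
Projecting to A, E: {(26, 18), (26, 38), (32, 15), (32, 18), (32, 38), (8, 15), (8, 38)}

{(26, 18), (26, 38), (32, 15), (32, 18), (32, 38), (8, 15), (8, 38)}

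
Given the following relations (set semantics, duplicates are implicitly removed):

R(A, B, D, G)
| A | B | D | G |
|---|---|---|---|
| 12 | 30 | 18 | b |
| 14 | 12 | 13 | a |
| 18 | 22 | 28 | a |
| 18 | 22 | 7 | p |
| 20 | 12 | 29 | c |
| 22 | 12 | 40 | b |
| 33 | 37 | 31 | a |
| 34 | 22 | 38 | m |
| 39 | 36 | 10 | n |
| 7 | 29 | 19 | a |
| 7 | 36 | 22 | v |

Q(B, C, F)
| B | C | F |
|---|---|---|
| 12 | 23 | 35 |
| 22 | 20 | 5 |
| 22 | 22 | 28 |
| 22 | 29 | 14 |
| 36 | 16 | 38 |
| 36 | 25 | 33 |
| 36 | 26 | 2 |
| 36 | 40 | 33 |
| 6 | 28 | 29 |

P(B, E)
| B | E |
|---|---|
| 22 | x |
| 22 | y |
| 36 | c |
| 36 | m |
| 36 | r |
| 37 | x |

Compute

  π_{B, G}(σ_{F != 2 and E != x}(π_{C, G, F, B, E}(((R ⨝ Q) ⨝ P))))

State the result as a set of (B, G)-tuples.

{(22, a), (22, m), (22, p), (36, n), (36, v)}

Joining R and Q on B yields {(14, 12, 13, a, 23, 35), (18, 22, 28, a, 20, 5), (18, 22, 28, a, 22, 28), (18, 22, 28, a, 29, 14), (18, 22, 7, p, 20, 5), (18, 22, 7, p, 22, 28), (18, 22, 7, p, 29, 14), (20, 12, 29, c, 23, 35), (22, 12, 40, b, 23, 35), (34, 22, 38, m, 20, 5), (34, 22, 38, m, 22, 28), (34, 22, 38, m, 29, 14), (39, 36, 10, n, 16, 38), (39, 36, 10, n, 25, 33), (39, 36, 10, n, 26, 2), (39, 36, 10, n, 40, 33), (7, 36, 22, v, 16, 38), (7, 36, 22, v, 25, 33), (7, 36, 22, v, 26, 2), (7, 36, 22, v, 40, 33)}.
Joining (R ⨝ Q) and P on B yields {(18, 22, 28, a, 20, 5, x), (18, 22, 28, a, 20, 5, y), (18, 22, 28, a, 22, 28, x), (18, 22, 28, a, 22, 28, y), (18, 22, 28, a, 29, 14, x), (18, 22, 28, a, 29, 14, y), (18, 22, 7, p, 20, 5, x), (18, 22, 7, p, 20, 5, y), (18, 22, 7, p, 22, 28, x), (18, 22, 7, p, 22, 28, y), (18, 22, 7, p, 29, 14, x), (18, 22, 7, p, 29, 14, y), (34, 22, 38, m, 20, 5, x), (34, 22, 38, m, 20, 5, y), (34, 22, 38, m, 22, 28, x), (34, 22, 38, m, 22, 28, y), (34, 22, 38, m, 29, 14, x), (34, 22, 38, m, 29, 14, y), (39, 36, 10, n, 16, 38, c), (39, 36, 10, n, 16, 38, m), (39, 36, 10, n, 16, 38, r), (39, 36, 10, n, 25, 33, c), (39, 36, 10, n, 25, 33, m), (39, 36, 10, n, 25, 33, r), (39, 36, 10, n, 26, 2, c), (39, 36, 10, n, 26, 2, m), (39, 36, 10, n, 26, 2, r), (39, 36, 10, n, 40, 33, c), (39, 36, 10, n, 40, 33, m), (39, 36, 10, n, 40, 33, r), (7, 36, 22, v, 16, 38, c), (7, 36, 22, v, 16, 38, m), (7, 36, 22, v, 16, 38, r), (7, 36, 22, v, 25, 33, c), (7, 36, 22, v, 25, 33, m), (7, 36, 22, v, 25, 33, r), (7, 36, 22, v, 26, 2, c), (7, 36, 22, v, 26, 2, m), (7, 36, 22, v, 26, 2, r), (7, 36, 22, v, 40, 33, c), (7, 36, 22, v, 40, 33, m), (7, 36, 22, v, 40, 33, r)}.
π[C, G, F, B, E]: project onto (C, G, F, B, E) → {(16, n, 38, 36, c), (16, n, 38, 36, m), (16, n, 38, 36, r), (16, v, 38, 36, c), (16, v, 38, 36, m), (16, v, 38, 36, r), (20, a, 5, 22, x), (20, a, 5, 22, y), (20, m, 5, 22, x), (20, m, 5, 22, y), (20, p, 5, 22, x), (20, p, 5, 22, y), (22, a, 28, 22, x), (22, a, 28, 22, y), (22, m, 28, 22, x), (22, m, 28, 22, y), (22, p, 28, 22, x), (22, p, 28, 22, y), (25, n, 33, 36, c), (25, n, 33, 36, m), (25, n, 33, 36, r), (25, v, 33, 36, c), (25, v, 33, 36, m), (25, v, 33, 36, r), (26, n, 2, 36, c), (26, n, 2, 36, m), (26, n, 2, 36, r), (26, v, 2, 36, c), (26, v, 2, 36, m), (26, v, 2, 36, r), (29, a, 14, 22, x), (29, a, 14, 22, y), (29, m, 14, 22, x), (29, m, 14, 22, y), (29, p, 14, 22, x), (29, p, 14, 22, y), (40, n, 33, 36, c), (40, n, 33, 36, m), (40, n, 33, 36, r), (40, v, 33, 36, c), (40, v, 33, 36, m), (40, v, 33, 36, r)}
Filtering on F != 2 and E != x leaves {(16, n, 38, 36, c), (16, n, 38, 36, m), (16, n, 38, 36, r), (16, v, 38, 36, c), (16, v, 38, 36, m), (16, v, 38, 36, r), (20, a, 5, 22, y), (20, m, 5, 22, y), (20, p, 5, 22, y), (22, a, 28, 22, y), (22, m, 28, 22, y), (22, p, 28, 22, y), (25, n, 33, 36, c), (25, n, 33, 36, m), (25, n, 33, 36, r), (25, v, 33, 36, c), (25, v, 33, 36, m), (25, v, 33, 36, r), (29, a, 14, 22, y), (29, m, 14, 22, y), (29, p, 14, 22, y), (40, n, 33, 36, c), (40, n, 33, 36, m), (40, n, 33, 36, r), (40, v, 33, 36, c), (40, v, 33, 36, m), (40, v, 33, 36, r)}.
π[B, G]: project onto (B, G) (22 duplicate(s) eliminated) → {(22, a), (22, m), (22, p), (36, n), (36, v)}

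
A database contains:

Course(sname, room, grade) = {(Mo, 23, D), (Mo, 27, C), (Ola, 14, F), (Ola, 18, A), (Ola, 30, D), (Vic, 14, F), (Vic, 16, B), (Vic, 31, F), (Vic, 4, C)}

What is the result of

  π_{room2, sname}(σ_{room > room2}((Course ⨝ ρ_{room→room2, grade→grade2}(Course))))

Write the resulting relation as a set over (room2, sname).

{(14, Ola), (14, Vic), (16, Vic), (18, Ola), (23, Mo), (4, Vic)}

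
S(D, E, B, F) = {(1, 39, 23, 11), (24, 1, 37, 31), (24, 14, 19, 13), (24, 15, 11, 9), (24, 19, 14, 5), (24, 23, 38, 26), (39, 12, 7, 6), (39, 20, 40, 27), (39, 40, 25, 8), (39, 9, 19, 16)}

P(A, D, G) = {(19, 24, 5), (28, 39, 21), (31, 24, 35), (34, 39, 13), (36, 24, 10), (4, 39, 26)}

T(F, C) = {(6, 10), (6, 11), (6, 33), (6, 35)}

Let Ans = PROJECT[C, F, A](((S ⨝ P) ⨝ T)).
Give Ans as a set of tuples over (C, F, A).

S ⋈ P (natural join on D): {(24, 1, 37, 31, 19, 5), (24, 1, 37, 31, 31, 35), (24, 1, 37, 31, 36, 10), (24, 14, 19, 13, 19, 5), (24, 14, 19, 13, 31, 35), (24, 14, 19, 13, 36, 10), (24, 15, 11, 9, 19, 5), (24, 15, 11, 9, 31, 35), (24, 15, 11, 9, 36, 10), (24, 19, 14, 5, 19, 5), (24, 19, 14, 5, 31, 35), (24, 19, 14, 5, 36, 10), (24, 23, 38, 26, 19, 5), (24, 23, 38, 26, 31, 35), (24, 23, 38, 26, 36, 10), (39, 12, 7, 6, 28, 21), (39, 12, 7, 6, 34, 13), (39, 12, 7, 6, 4, 26), (39, 20, 40, 27, 28, 21), (39, 20, 40, 27, 34, 13), (39, 20, 40, 27, 4, 26), (39, 40, 25, 8, 28, 21), (39, 40, 25, 8, 34, 13), (39, 40, 25, 8, 4, 26), (39, 9, 19, 16, 28, 21), (39, 9, 19, 16, 34, 13), (39, 9, 19, 16, 4, 26)}
(S ⨝ P) ⋈ T (natural join on F): {(39, 12, 7, 6, 28, 21, 10), (39, 12, 7, 6, 28, 21, 11), (39, 12, 7, 6, 28, 21, 33), (39, 12, 7, 6, 28, 21, 35), (39, 12, 7, 6, 34, 13, 10), (39, 12, 7, 6, 34, 13, 11), (39, 12, 7, 6, 34, 13, 33), (39, 12, 7, 6, 34, 13, 35), (39, 12, 7, 6, 4, 26, 10), (39, 12, 7, 6, 4, 26, 11), (39, 12, 7, 6, 4, 26, 33), (39, 12, 7, 6, 4, 26, 35)}
π_{C, F, A} gives {(10, 6, 28), (10, 6, 34), (10, 6, 4), (11, 6, 28), (11, 6, 34), (11, 6, 4), (33, 6, 28), (33, 6, 34), (33, 6, 4), (35, 6, 28), (35, 6, 34), (35, 6, 4)}.

{(10, 6, 28), (10, 6, 34), (10, 6, 4), (11, 6, 28), (11, 6, 34), (11, 6, 4), (33, 6, 28), (33, 6, 34), (33, 6, 4), (35, 6, 28), (35, 6, 34), (35, 6, 4)}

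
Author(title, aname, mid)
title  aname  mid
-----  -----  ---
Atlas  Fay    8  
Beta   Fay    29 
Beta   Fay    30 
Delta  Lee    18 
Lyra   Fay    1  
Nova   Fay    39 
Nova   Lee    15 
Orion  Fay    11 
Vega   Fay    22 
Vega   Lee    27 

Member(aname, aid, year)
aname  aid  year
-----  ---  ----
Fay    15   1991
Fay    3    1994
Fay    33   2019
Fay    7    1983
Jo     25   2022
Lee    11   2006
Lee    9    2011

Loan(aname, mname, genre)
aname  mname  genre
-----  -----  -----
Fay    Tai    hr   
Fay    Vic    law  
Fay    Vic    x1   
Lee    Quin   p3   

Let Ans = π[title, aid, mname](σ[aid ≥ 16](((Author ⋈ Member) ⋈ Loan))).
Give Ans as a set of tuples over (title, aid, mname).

{(Atlas, 33, Tai), (Atlas, 33, Vic), (Beta, 33, Tai), (Beta, 33, Vic), (Lyra, 33, Tai), (Lyra, 33, Vic), (Nova, 33, Tai), (Nova, 33, Vic), (Orion, 33, Tai), (Orion, 33, Vic), (Vega, 33, Tai), (Vega, 33, Vic)}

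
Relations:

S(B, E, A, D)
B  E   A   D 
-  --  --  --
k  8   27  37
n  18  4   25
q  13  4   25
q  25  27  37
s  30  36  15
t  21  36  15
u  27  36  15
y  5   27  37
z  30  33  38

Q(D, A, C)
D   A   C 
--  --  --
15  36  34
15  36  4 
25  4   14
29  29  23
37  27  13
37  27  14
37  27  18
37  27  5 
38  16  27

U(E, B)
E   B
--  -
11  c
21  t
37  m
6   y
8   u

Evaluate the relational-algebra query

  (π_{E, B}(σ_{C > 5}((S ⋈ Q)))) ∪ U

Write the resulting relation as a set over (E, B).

{(11, c), (13, q), (18, n), (21, t), (25, q), (27, u), (30, s), (37, m), (5, y), (6, y), (8, k), (8, u)}

S ⋈ Q (natural join on A, D): {(k, 8, 27, 37, 13), (k, 8, 27, 37, 14), (k, 8, 27, 37, 18), (k, 8, 27, 37, 5), (n, 18, 4, 25, 14), (q, 13, 4, 25, 14), (q, 25, 27, 37, 13), (q, 25, 27, 37, 14), (q, 25, 27, 37, 18), (q, 25, 27, 37, 5), (s, 30, 36, 15, 34), (s, 30, 36, 15, 4), (t, 21, 36, 15, 34), (t, 21, 36, 15, 4), (u, 27, 36, 15, 34), (u, 27, 36, 15, 4), (y, 5, 27, 37, 13), (y, 5, 27, 37, 14), (y, 5, 27, 37, 18), (y, 5, 27, 37, 5)}
Selection C > 5: {(k, 8, 27, 37, 13), (k, 8, 27, 37, 14), (k, 8, 27, 37, 18), (n, 18, 4, 25, 14), (q, 13, 4, 25, 14), (q, 25, 27, 37, 13), (q, 25, 27, 37, 14), (q, 25, 27, 37, 18), (s, 30, 36, 15, 34), (t, 21, 36, 15, 34), (u, 27, 36, 15, 34), (y, 5, 27, 37, 13), (y, 5, 27, 37, 14), (y, 5, 27, 37, 18)}
Projecting to E, B (6 duplicate(s) eliminated): {(13, q), (18, n), (21, t), (25, q), (27, u), (30, s), (5, y), (8, k)}
Union: {(13, q), (18, n), (21, t), (25, q), (27, u), (30, s), (5, y), (8, k)} with {(11, c), (21, t), (37, m), (6, y), (8, u)} → {(11, c), (13, q), (18, n), (21, t), (25, q), (27, u), (30, s), (37, m), (5, y), (6, y), (8, k), (8, u)}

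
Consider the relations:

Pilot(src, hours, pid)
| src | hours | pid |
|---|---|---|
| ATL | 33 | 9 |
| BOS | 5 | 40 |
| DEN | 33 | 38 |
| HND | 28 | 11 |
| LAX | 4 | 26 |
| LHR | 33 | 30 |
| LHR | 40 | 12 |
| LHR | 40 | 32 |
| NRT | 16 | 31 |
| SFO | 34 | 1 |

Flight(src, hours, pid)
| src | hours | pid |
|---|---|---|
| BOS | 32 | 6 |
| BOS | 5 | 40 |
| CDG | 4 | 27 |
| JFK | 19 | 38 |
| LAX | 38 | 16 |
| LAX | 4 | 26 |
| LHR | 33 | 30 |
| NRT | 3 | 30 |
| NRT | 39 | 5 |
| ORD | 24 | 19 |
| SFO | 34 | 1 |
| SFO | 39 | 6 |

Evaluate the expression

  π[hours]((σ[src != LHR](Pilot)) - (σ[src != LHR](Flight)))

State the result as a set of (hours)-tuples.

{16, 28, 33}

Selection src != LHR: {(ATL, 33, 9), (BOS, 5, 40), (DEN, 33, 38), (HND, 28, 11), (LAX, 4, 26), (NRT, 16, 31), (SFO, 34, 1)}
Selection src != LHR: {(BOS, 32, 6), (BOS, 5, 40), (CDG, 4, 27), (JFK, 19, 38), (LAX, 38, 16), (LAX, 4, 26), (NRT, 3, 30), (NRT, 39, 5), (ORD, 24, 19), (SFO, 34, 1), (SFO, 39, 6)}
Set difference of the two operands is {(ATL, 33, 9), (DEN, 33, 38), (HND, 28, 11), (NRT, 16, 31)}.
π_{hours} gives {16, 28, 33} (1 duplicate(s) eliminated).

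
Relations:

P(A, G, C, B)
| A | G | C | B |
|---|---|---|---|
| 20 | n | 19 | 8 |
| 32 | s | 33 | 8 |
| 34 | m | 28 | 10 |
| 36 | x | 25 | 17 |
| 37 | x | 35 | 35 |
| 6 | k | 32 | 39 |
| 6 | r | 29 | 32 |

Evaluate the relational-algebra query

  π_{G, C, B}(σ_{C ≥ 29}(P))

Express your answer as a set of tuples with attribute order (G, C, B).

{(k, 32, 39), (r, 29, 32), (s, 33, 8), (x, 35, 35)}

Filtering on C ≥ 29 leaves {(32, s, 33, 8), (37, x, 35, 35), (6, k, 32, 39), (6, r, 29, 32)}.
Keep only column(s) G, C, B: {(k, 32, 39), (r, 29, 32), (s, 33, 8), (x, 35, 35)}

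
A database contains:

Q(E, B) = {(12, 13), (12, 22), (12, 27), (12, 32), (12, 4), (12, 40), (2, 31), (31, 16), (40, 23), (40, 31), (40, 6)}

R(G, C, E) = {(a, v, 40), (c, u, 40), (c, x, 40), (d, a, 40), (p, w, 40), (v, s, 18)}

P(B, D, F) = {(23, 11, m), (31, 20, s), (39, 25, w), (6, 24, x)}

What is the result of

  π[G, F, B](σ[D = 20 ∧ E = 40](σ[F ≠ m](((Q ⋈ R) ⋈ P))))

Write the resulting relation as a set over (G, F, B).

{(a, s, 31), (c, s, 31), (d, s, 31), (p, s, 31)}

Natural join on E: {(40, 23, a, v), (40, 23, c, u), (40, 23, c, x), (40, 23, d, a), (40, 23, p, w), (40, 31, a, v), (40, 31, c, u), (40, 31, c, x), (40, 31, d, a), (40, 31, p, w), (40, 6, a, v), (40, 6, c, u), (40, 6, c, x), (40, 6, d, a), (40, 6, p, w)}
Natural join on B: {(40, 23, a, v, 11, m), (40, 23, c, u, 11, m), (40, 23, c, x, 11, m), (40, 23, d, a, 11, m), (40, 23, p, w, 11, m), (40, 31, a, v, 20, s), (40, 31, c, u, 20, s), (40, 31, c, x, 20, s), (40, 31, d, a, 20, s), (40, 31, p, w, 20, s), (40, 6, a, v, 24, x), (40, 6, c, u, 24, x), (40, 6, c, x, 24, x), (40, 6, d, a, 24, x), (40, 6, p, w, 24, x)}
Apply σ_{F ≠ m}; surviving tuples: {(40, 31, a, v, 20, s), (40, 31, c, u, 20, s), (40, 31, c, x, 20, s), (40, 31, d, a, 20, s), (40, 31, p, w, 20, s), (40, 6, a, v, 24, x), (40, 6, c, u, 24, x), (40, 6, c, x, 24, x), (40, 6, d, a, 24, x), (40, 6, p, w, 24, x)}
Apply σ_{D = 20 ∧ E = 40}; surviving tuples: {(40, 31, a, v, 20, s), (40, 31, c, u, 20, s), (40, 31, c, x, 20, s), (40, 31, d, a, 20, s), (40, 31, p, w, 20, s)}
Projecting to G, F, B (1 duplicate(s) eliminated): {(a, s, 31), (c, s, 31), (d, s, 31), (p, s, 31)}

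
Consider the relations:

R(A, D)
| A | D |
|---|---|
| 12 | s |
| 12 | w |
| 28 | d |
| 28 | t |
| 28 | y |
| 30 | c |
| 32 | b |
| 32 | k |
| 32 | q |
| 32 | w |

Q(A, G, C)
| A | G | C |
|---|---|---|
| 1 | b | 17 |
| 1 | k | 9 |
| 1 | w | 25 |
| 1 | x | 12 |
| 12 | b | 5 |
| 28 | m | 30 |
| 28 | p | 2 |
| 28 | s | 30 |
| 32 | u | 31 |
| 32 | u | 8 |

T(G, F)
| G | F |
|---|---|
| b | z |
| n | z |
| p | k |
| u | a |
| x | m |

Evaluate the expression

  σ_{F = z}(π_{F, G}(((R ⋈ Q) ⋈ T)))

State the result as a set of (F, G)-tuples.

{(z, b)}

Joining R and Q on A yields {(12, s, b, 5), (12, w, b, 5), (28, d, m, 30), (28, d, p, 2), (28, d, s, 30), (28, t, m, 30), (28, t, p, 2), (28, t, s, 30), (28, y, m, 30), (28, y, p, 2), (28, y, s, 30), (32, b, u, 31), (32, b, u, 8), (32, k, u, 31), (32, k, u, 8), (32, q, u, 31), (32, q, u, 8), (32, w, u, 31), (32, w, u, 8)}.
Joining (R ⋈ Q) and T on G yields {(12, s, b, 5, z), (12, w, b, 5, z), (28, d, p, 2, k), (28, t, p, 2, k), (28, y, p, 2, k), (32, b, u, 31, a), (32, b, u, 8, a), (32, k, u, 31, a), (32, k, u, 8, a), (32, q, u, 31, a), (32, q, u, 8, a), (32, w, u, 31, a), (32, w, u, 8, a)}.
π_{F, G} gives {(a, u), (k, p), (z, b)} (10 duplicate(s) eliminated).
Apply σ_{F = z}; surviving tuples: {(z, b)}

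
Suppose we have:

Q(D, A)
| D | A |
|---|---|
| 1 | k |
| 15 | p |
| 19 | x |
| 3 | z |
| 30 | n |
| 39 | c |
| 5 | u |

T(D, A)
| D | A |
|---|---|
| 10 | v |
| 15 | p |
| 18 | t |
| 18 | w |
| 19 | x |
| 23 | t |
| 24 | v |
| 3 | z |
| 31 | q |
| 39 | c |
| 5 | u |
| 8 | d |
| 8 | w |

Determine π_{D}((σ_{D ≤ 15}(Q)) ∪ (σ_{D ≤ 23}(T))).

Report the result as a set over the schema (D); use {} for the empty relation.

σ[D ≤ 15]: keep tuples satisfying D ≤ 15 → {(1, k), (15, p), (3, z), (5, u)}
σ[D ≤ 23]: keep tuples satisfying D ≤ 23 → {(10, v), (15, p), (18, t), (18, w), (19, x), (23, t), (3, z), (5, u), (8, d), (8, w)}
Taking the union: {(1, k), (10, v), (15, p), (18, t), (18, w), (19, x), (23, t), (3, z), (5, u), (8, d), (8, w)}
Keep only column(s) D (2 duplicate(s) eliminated): {1, 10, 15, 18, 19, 23, 3, 5, 8}

{1, 10, 15, 18, 19, 23, 3, 5, 8}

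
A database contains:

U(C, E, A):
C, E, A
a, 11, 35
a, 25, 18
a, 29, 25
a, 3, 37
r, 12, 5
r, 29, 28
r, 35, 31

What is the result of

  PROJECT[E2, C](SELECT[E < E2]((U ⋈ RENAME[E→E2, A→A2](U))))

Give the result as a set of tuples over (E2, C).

ρ[E→E2, A→A2]: schema becomes (C, E2, A2); tuples unchanged.
U ⋈ RENAME[E→E2, A→A2](U) (natural join on C): {(a, 11, 35, 11, 35), (a, 11, 35, 25, 18), (a, 11, 35, 29, 25), (a, 11, 35, 3, 37), (a, 25, 18, 11, 35), (a, 25, 18, 25, 18), (a, 25, 18, 29, 25), (a, 25, 18, 3, 37), (a, 29, 25, 11, 35), (a, 29, 25, 25, 18), (a, 29, 25, 29, 25), (a, 29, 25, 3, 37), (a, 3, 37, 11, 35), (a, 3, 37, 25, 18), (a, 3, 37, 29, 25), (a, 3, 37, 3, 37), (r, 12, 5, 12, 5), (r, 12, 5, 29, 28), (r, 12, 5, 35, 31), (r, 29, 28, 12, 5), (r, 29, 28, 29, 28), (r, 29, 28, 35, 31), (r, 35, 31, 12, 5), (r, 35, 31, 29, 28), (r, 35, 31, 35, 31)}
Apply σ_{E < E2}; surviving tuples: {(a, 11, 35, 25, 18), (a, 11, 35, 29, 25), (a, 25, 18, 29, 25), (a, 3, 37, 11, 35), (a, 3, 37, 25, 18), (a, 3, 37, 29, 25), (r, 12, 5, 29, 28), (r, 12, 5, 35, 31), (r, 29, 28, 35, 31)}
π_{E2, C} gives {(11, a), (25, a), (29, a), (29, r), (35, r)} (4 duplicate(s) eliminated).

{(11, a), (25, a), (29, a), (29, r), (35, r)}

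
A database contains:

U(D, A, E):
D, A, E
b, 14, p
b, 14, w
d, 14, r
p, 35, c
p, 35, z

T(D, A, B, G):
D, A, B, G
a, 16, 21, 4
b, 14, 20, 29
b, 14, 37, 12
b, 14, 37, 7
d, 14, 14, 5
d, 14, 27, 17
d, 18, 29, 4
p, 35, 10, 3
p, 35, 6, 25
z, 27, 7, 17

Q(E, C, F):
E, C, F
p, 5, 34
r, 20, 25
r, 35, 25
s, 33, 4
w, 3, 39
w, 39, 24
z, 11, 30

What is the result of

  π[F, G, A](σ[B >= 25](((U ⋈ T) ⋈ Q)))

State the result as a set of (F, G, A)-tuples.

{(24, 12, 14), (24, 7, 14), (25, 17, 14), (34, 12, 14), (34, 7, 14), (39, 12, 14), (39, 7, 14)}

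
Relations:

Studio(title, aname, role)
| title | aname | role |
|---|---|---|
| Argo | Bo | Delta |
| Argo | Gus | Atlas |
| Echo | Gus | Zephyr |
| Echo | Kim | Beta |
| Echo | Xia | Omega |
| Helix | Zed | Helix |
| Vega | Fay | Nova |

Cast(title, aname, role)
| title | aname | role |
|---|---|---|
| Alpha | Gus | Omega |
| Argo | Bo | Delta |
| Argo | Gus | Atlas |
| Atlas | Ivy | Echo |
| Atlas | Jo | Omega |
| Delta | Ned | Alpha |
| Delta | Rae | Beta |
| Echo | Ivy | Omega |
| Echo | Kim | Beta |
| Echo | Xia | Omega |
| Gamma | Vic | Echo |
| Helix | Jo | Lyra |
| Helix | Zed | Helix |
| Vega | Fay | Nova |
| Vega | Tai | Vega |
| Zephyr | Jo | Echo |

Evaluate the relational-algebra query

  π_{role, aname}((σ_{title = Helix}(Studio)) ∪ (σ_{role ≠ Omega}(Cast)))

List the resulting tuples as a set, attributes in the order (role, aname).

σ[title = Helix]: keep tuples satisfying title = Helix → {(Helix, Zed, Helix)}
σ[role ≠ Omega]: keep tuples satisfying role ≠ Omega → {(Argo, Bo, Delta), (Argo, Gus, Atlas), (Atlas, Ivy, Echo), (Delta, Ned, Alpha), (Delta, Rae, Beta), (Echo, Kim, Beta), (Gamma, Vic, Echo), (Helix, Jo, Lyra), (Helix, Zed, Helix), (Vega, Fay, Nova), (Vega, Tai, Vega), (Zephyr, Jo, Echo)}
Union: {(Helix, Zed, Helix)} with {(Argo, Bo, Delta), (Argo, Gus, Atlas), (Atlas, Ivy, Echo), (Delta, Ned, Alpha), (Delta, Rae, Beta), (Echo, Kim, Beta), (Gamma, Vic, Echo), (Helix, Jo, Lyra), (Helix, Zed, Helix), (Vega, Fay, Nova), (Vega, Tai, Vega), (Zephyr, Jo, Echo)} → {(Argo, Bo, Delta), (Argo, Gus, Atlas), (Atlas, Ivy, Echo), (Delta, Ned, Alpha), (Delta, Rae, Beta), (Echo, Kim, Beta), (Gamma, Vic, Echo), (Helix, Jo, Lyra), (Helix, Zed, Helix), (Vega, Fay, Nova), (Vega, Tai, Vega), (Zephyr, Jo, Echo)}
π_{role, aname} gives {(Alpha, Ned), (Atlas, Gus), (Beta, Kim), (Beta, Rae), (Delta, Bo), (Echo, Ivy), (Echo, Jo), (Echo, Vic), (Helix, Zed), (Lyra, Jo), (Nova, Fay), (Vega, Tai)}.

{(Alpha, Ned), (Atlas, Gus), (Beta, Kim), (Beta, Rae), (Delta, Bo), (Echo, Ivy), (Echo, Jo), (Echo, Vic), (Helix, Zed), (Lyra, Jo), (Nova, Fay), (Vega, Tai)}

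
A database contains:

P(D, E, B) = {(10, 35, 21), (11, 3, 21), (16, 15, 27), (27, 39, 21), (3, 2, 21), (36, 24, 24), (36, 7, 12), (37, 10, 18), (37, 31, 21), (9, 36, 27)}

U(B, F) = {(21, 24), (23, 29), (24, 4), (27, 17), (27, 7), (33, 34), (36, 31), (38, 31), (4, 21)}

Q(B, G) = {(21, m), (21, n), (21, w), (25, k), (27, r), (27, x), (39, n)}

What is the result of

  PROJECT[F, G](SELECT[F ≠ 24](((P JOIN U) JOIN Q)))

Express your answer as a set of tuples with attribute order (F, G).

P ⋈ U (natural join on B): {(10, 35, 21, 24), (11, 3, 21, 24), (16, 15, 27, 17), (16, 15, 27, 7), (27, 39, 21, 24), (3, 2, 21, 24), (36, 24, 24, 4), (37, 31, 21, 24), (9, 36, 27, 17), (9, 36, 27, 7)}
(P JOIN U) ⋈ Q (natural join on B): {(10, 35, 21, 24, m), (10, 35, 21, 24, n), (10, 35, 21, 24, w), (11, 3, 21, 24, m), (11, 3, 21, 24, n), (11, 3, 21, 24, w), (16, 15, 27, 17, r), (16, 15, 27, 17, x), (16, 15, 27, 7, r), (16, 15, 27, 7, x), (27, 39, 21, 24, m), (27, 39, 21, 24, n), (27, 39, 21, 24, w), (3, 2, 21, 24, m), (3, 2, 21, 24, n), (3, 2, 21, 24, w), (37, 31, 21, 24, m), (37, 31, 21, 24, n), (37, 31, 21, 24, w), (9, 36, 27, 17, r), (9, 36, 27, 17, x), (9, 36, 27, 7, r), (9, 36, 27, 7, x)}
σ[F ≠ 24]: keep tuples satisfying F ≠ 24 → {(16, 15, 27, 17, r), (16, 15, 27, 17, x), (16, 15, 27, 7, r), (16, 15, 27, 7, x), (9, 36, 27, 17, r), (9, 36, 27, 17, x), (9, 36, 27, 7, r), (9, 36, 27, 7, x)}
π[F, G]: project onto (F, G) (4 duplicate(s) eliminated) → {(17, r), (17, x), (7, r), (7, x)}

{(17, r), (17, x), (7, r), (7, x)}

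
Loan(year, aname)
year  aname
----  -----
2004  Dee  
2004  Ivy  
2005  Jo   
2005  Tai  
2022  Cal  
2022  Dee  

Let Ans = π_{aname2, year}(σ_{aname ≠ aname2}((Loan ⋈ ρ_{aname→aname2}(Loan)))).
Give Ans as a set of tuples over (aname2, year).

{(Cal, 2022), (Dee, 2004), (Dee, 2022), (Ivy, 2004), (Jo, 2005), (Tai, 2005)}

ρ[aname→aname2]: schema becomes (year, aname2); tuples unchanged.
Loan ⋈ ρ_{aname→aname2}(Loan) (natural join on year): {(2004, Dee, Dee), (2004, Dee, Ivy), (2004, Ivy, Dee), (2004, Ivy, Ivy), (2005, Jo, Jo), (2005, Jo, Tai), (2005, Tai, Jo), (2005, Tai, Tai), (2022, Cal, Cal), (2022, Cal, Dee), (2022, Dee, Cal), (2022, Dee, Dee)}
Apply σ_{aname ≠ aname2}; surviving tuples: {(2004, Dee, Ivy), (2004, Ivy, Dee), (2005, Jo, Tai), (2005, Tai, Jo), (2022, Cal, Dee), (2022, Dee, Cal)}
Keep only column(s) aname2, year: {(Cal, 2022), (Dee, 2004), (Dee, 2022), (Ivy, 2004), (Jo, 2005), (Tai, 2005)}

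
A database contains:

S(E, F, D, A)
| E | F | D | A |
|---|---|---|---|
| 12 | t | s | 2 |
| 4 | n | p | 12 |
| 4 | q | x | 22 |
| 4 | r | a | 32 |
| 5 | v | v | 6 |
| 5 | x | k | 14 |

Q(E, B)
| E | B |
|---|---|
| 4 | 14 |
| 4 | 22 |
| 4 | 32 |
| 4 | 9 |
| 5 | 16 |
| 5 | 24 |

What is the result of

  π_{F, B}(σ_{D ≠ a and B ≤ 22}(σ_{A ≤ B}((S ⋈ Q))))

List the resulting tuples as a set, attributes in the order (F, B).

{(n, 14), (n, 22), (q, 22), (v, 16), (x, 16)}

Natural join on E: {(4, n, p, 12, 14), (4, n, p, 12, 22), (4, n, p, 12, 32), (4, n, p, 12, 9), (4, q, x, 22, 14), (4, q, x, 22, 22), (4, q, x, 22, 32), (4, q, x, 22, 9), (4, r, a, 32, 14), (4, r, a, 32, 22), (4, r, a, 32, 32), (4, r, a, 32, 9), (5, v, v, 6, 16), (5, v, v, 6, 24), (5, x, k, 14, 16), (5, x, k, 14, 24)}
Apply σ_{A ≤ B}; surviving tuples: {(4, n, p, 12, 14), (4, n, p, 12, 22), (4, n, p, 12, 32), (4, q, x, 22, 22), (4, q, x, 22, 32), (4, r, a, 32, 32), (5, v, v, 6, 16), (5, v, v, 6, 24), (5, x, k, 14, 16), (5, x, k, 14, 24)}
Apply σ_{D ≠ a and B ≤ 22}; surviving tuples: {(4, n, p, 12, 14), (4, n, p, 12, 22), (4, q, x, 22, 22), (5, v, v, 6, 16), (5, x, k, 14, 16)}
π[F, B]: project onto (F, B) → {(n, 14), (n, 22), (q, 22), (v, 16), (x, 16)}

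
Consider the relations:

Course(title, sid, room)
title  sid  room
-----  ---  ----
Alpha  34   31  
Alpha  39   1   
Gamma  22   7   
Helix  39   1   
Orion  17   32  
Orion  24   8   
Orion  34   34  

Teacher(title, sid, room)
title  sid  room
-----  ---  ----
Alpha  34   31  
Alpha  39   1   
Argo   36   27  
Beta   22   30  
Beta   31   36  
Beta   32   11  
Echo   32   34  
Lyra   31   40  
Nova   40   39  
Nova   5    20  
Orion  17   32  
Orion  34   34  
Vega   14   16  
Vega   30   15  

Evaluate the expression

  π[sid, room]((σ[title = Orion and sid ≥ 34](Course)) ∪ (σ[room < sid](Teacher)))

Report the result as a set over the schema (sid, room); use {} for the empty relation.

{(30, 15), (32, 11), (34, 31), (34, 34), (36, 27), (39, 1), (40, 39)}

Apply σ_{title = Orion and sid ≥ 34}; surviving tuples: {(Orion, 34, 34)}
Apply σ_{room < sid}; surviving tuples: {(Alpha, 34, 31), (Alpha, 39, 1), (Argo, 36, 27), (Beta, 32, 11), (Nova, 40, 39), (Vega, 30, 15)}
Set union of the two operands is {(Alpha, 34, 31), (Alpha, 39, 1), (Argo, 36, 27), (Beta, 32, 11), (Nova, 40, 39), (Orion, 34, 34), (Vega, 30, 15)}.
π[sid, room]: project onto (sid, room) → {(30, 15), (32, 11), (34, 31), (34, 34), (36, 27), (39, 1), (40, 39)}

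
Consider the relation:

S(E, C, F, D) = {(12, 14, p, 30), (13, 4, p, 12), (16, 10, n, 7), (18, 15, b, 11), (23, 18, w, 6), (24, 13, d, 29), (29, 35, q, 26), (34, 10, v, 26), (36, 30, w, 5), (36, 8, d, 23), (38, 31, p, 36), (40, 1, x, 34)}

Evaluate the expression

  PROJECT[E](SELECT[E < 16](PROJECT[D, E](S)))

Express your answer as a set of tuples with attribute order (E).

Keep only column(s) D, E: {(11, 18), (12, 13), (23, 36), (26, 29), (26, 34), (29, 24), (30, 12), (34, 40), (36, 38), (5, 36), (6, 23), (7, 16)}
Selection E < 16: {(12, 13), (30, 12)}
Keep only column(s) E: {12, 13}

{12, 13}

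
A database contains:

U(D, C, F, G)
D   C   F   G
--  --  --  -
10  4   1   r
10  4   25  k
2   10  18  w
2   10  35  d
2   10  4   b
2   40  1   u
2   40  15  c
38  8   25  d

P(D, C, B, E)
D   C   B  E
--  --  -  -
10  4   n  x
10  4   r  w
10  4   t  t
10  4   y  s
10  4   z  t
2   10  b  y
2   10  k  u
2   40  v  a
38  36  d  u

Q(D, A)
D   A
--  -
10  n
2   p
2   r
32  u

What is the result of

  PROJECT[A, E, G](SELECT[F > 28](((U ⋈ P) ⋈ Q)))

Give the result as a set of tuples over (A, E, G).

Natural join on D, C: {(10, 4, 1, r, n, x), (10, 4, 1, r, r, w), (10, 4, 1, r, t, t), (10, 4, 1, r, y, s), (10, 4, 1, r, z, t), (10, 4, 25, k, n, x), (10, 4, 25, k, r, w), (10, 4, 25, k, t, t), (10, 4, 25, k, y, s), (10, 4, 25, k, z, t), (2, 10, 18, w, b, y), (2, 10, 18, w, k, u), (2, 10, 35, d, b, y), (2, 10, 35, d, k, u), (2, 10, 4, b, b, y), (2, 10, 4, b, k, u), (2, 40, 1, u, v, a), (2, 40, 15, c, v, a)}
Natural join on D: {(10, 4, 1, r, n, x, n), (10, 4, 1, r, r, w, n), (10, 4, 1, r, t, t, n), (10, 4, 1, r, y, s, n), (10, 4, 1, r, z, t, n), (10, 4, 25, k, n, x, n), (10, 4, 25, k, r, w, n), (10, 4, 25, k, t, t, n), (10, 4, 25, k, y, s, n), (10, 4, 25, k, z, t, n), (2, 10, 18, w, b, y, p), (2, 10, 18, w, b, y, r), (2, 10, 18, w, k, u, p), (2, 10, 18, w, k, u, r), (2, 10, 35, d, b, y, p), (2, 10, 35, d, b, y, r), (2, 10, 35, d, k, u, p), (2, 10, 35, d, k, u, r), (2, 10, 4, b, b, y, p), (2, 10, 4, b, b, y, r), (2, 10, 4, b, k, u, p), (2, 10, 4, b, k, u, r), (2, 40, 1, u, v, a, p), (2, 40, 1, u, v, a, r), (2, 40, 15, c, v, a, p), (2, 40, 15, c, v, a, r)}
Selection F > 28: {(2, 10, 35, d, b, y, p), (2, 10, 35, d, b, y, r), (2, 10, 35, d, k, u, p), (2, 10, 35, d, k, u, r)}
π[A, E, G]: project onto (A, E, G) → {(p, u, d), (p, y, d), (r, u, d), (r, y, d)}

{(p, u, d), (p, y, d), (r, u, d), (r, y, d)}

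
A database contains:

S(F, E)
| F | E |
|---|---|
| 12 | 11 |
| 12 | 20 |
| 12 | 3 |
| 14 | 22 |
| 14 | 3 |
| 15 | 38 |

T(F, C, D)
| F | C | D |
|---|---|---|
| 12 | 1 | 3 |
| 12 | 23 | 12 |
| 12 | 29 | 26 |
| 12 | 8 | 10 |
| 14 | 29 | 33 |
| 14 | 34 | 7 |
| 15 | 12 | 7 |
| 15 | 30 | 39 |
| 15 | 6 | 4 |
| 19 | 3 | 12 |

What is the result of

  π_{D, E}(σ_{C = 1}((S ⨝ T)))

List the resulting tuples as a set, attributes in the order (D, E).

S ⋈ T (natural join on F): {(12, 11, 1, 3), (12, 11, 23, 12), (12, 11, 29, 26), (12, 11, 8, 10), (12, 20, 1, 3), (12, 20, 23, 12), (12, 20, 29, 26), (12, 20, 8, 10), (12, 3, 1, 3), (12, 3, 23, 12), (12, 3, 29, 26), (12, 3, 8, 10), (14, 22, 29, 33), (14, 22, 34, 7), (14, 3, 29, 33), (14, 3, 34, 7), (15, 38, 12, 7), (15, 38, 30, 39), (15, 38, 6, 4)}
σ[C = 1]: keep tuples satisfying C = 1 → {(12, 11, 1, 3), (12, 20, 1, 3), (12, 3, 1, 3)}
Keep only column(s) D, E: {(3, 11), (3, 20), (3, 3)}

{(3, 11), (3, 20), (3, 3)}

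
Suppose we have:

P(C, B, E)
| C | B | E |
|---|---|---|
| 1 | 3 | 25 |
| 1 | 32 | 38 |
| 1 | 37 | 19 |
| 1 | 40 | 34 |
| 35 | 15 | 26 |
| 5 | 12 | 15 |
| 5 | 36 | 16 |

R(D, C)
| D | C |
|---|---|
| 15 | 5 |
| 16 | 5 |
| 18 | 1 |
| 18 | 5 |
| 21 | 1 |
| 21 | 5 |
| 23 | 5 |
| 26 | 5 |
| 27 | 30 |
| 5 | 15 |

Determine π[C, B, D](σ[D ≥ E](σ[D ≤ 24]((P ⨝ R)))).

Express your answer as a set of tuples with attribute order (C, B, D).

{(1, 37, 21), (5, 12, 15), (5, 12, 16), (5, 12, 18), (5, 12, 21), (5, 12, 23), (5, 36, 16), (5, 36, 18), (5, 36, 21), (5, 36, 23)}

Joining P and R on C yields {(1, 3, 25, 18), (1, 3, 25, 21), (1, 32, 38, 18), (1, 32, 38, 21), (1, 37, 19, 18), (1, 37, 19, 21), (1, 40, 34, 18), (1, 40, 34, 21), (5, 12, 15, 15), (5, 12, 15, 16), (5, 12, 15, 18), (5, 12, 15, 21), (5, 12, 15, 23), (5, 12, 15, 26), (5, 36, 16, 15), (5, 36, 16, 16), (5, 36, 16, 18), (5, 36, 16, 21), (5, 36, 16, 23), (5, 36, 16, 26)}.
Apply σ_{D ≤ 24}; surviving tuples: {(1, 3, 25, 18), (1, 3, 25, 21), (1, 32, 38, 18), (1, 32, 38, 21), (1, 37, 19, 18), (1, 37, 19, 21), (1, 40, 34, 18), (1, 40, 34, 21), (5, 12, 15, 15), (5, 12, 15, 16), (5, 12, 15, 18), (5, 12, 15, 21), (5, 12, 15, 23), (5, 36, 16, 15), (5, 36, 16, 16), (5, 36, 16, 18), (5, 36, 16, 21), (5, 36, 16, 23)}
Apply σ_{D ≥ E}; surviving tuples: {(1, 37, 19, 21), (5, 12, 15, 15), (5, 12, 15, 16), (5, 12, 15, 18), (5, 12, 15, 21), (5, 12, 15, 23), (5, 36, 16, 16), (5, 36, 16, 18), (5, 36, 16, 21), (5, 36, 16, 23)}
π_{C, B, D} gives {(1, 37, 21), (5, 12, 15), (5, 12, 16), (5, 12, 18), (5, 12, 21), (5, 12, 23), (5, 36, 16), (5, 36, 18), (5, 36, 21), (5, 36, 23)}.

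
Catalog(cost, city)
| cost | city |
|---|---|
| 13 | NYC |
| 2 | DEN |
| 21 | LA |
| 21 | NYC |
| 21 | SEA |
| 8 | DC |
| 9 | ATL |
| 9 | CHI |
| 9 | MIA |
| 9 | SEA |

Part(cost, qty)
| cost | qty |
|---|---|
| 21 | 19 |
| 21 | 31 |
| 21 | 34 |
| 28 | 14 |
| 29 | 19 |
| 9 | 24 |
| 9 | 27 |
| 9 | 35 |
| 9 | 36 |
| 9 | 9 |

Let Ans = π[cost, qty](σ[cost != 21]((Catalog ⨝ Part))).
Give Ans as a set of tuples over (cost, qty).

Catalog ⋈ Part (natural join on cost): {(21, LA, 19), (21, LA, 31), (21, LA, 34), (21, NYC, 19), (21, NYC, 31), (21, NYC, 34), (21, SEA, 19), (21, SEA, 31), (21, SEA, 34), (9, ATL, 24), (9, ATL, 27), (9, ATL, 35), (9, ATL, 36), (9, ATL, 9), (9, CHI, 24), (9, CHI, 27), (9, CHI, 35), (9, CHI, 36), (9, CHI, 9), (9, MIA, 24), (9, MIA, 27), (9, MIA, 35), (9, MIA, 36), (9, MIA, 9), (9, SEA, 24), (9, SEA, 27), (9, SEA, 35), (9, SEA, 36), (9, SEA, 9)}
Selection cost != 21: {(9, ATL, 24), (9, ATL, 27), (9, ATL, 35), (9, ATL, 36), (9, ATL, 9), (9, CHI, 24), (9, CHI, 27), (9, CHI, 35), (9, CHI, 36), (9, CHI, 9), (9, MIA, 24), (9, MIA, 27), (9, MIA, 35), (9, MIA, 36), (9, MIA, 9), (9, SEA, 24), (9, SEA, 27), (9, SEA, 35), (9, SEA, 36), (9, SEA, 9)}
Projecting to cost, qty (15 duplicate(s) eliminated): {(9, 24), (9, 27), (9, 35), (9, 36), (9, 9)}

{(9, 24), (9, 27), (9, 35), (9, 36), (9, 9)}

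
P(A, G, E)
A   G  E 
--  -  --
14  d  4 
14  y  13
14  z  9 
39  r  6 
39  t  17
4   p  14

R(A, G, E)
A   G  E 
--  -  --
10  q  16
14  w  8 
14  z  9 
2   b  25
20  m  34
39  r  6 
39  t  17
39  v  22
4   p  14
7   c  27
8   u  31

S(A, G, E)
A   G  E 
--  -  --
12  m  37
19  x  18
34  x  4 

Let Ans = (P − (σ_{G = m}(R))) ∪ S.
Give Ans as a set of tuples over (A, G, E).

Apply σ_{G = m}; surviving tuples: {(20, m, 34)}
Set difference of the two operands is {(14, d, 4), (14, y, 13), (14, z, 9), (39, r, 6), (39, t, 17), (4, p, 14)}.
Set union of the two operands is {(12, m, 37), (14, d, 4), (14, y, 13), (14, z, 9), (19, x, 18), (34, x, 4), (39, r, 6), (39, t, 17), (4, p, 14)}.

{(12, m, 37), (14, d, 4), (14, y, 13), (14, z, 9), (19, x, 18), (34, x, 4), (39, r, 6), (39, t, 17), (4, p, 14)}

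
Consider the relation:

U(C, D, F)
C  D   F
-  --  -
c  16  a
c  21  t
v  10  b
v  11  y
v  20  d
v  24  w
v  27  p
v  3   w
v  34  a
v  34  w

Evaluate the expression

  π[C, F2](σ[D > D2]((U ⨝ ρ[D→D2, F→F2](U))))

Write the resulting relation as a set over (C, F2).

{(c, a), (v, b), (v, d), (v, p), (v, w), (v, y)}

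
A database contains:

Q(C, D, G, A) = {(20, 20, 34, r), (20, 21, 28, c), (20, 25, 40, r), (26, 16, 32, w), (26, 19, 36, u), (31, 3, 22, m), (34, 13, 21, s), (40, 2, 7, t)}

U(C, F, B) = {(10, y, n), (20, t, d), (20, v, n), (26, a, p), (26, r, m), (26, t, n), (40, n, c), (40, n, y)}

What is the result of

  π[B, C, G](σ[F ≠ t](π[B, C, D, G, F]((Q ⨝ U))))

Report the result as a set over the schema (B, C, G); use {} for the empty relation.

Joining Q and U on C yields {(20, 20, 34, r, t, d), (20, 20, 34, r, v, n), (20, 21, 28, c, t, d), (20, 21, 28, c, v, n), (20, 25, 40, r, t, d), (20, 25, 40, r, v, n), (26, 16, 32, w, a, p), (26, 16, 32, w, r, m), (26, 16, 32, w, t, n), (26, 19, 36, u, a, p), (26, 19, 36, u, r, m), (26, 19, 36, u, t, n), (40, 2, 7, t, n, c), (40, 2, 7, t, n, y)}.
π_{B, C, D, G, F} gives {(c, 40, 2, 7, n), (d, 20, 20, 34, t), (d, 20, 21, 28, t), (d, 20, 25, 40, t), (m, 26, 16, 32, r), (m, 26, 19, 36, r), (n, 20, 20, 34, v), (n, 20, 21, 28, v), (n, 20, 25, 40, v), (n, 26, 16, 32, t), (n, 26, 19, 36, t), (p, 26, 16, 32, a), (p, 26, 19, 36, a), (y, 40, 2, 7, n)}.
Filtering on F ≠ t leaves {(c, 40, 2, 7, n), (m, 26, 16, 32, r), (m, 26, 19, 36, r), (n, 20, 20, 34, v), (n, 20, 21, 28, v), (n, 20, 25, 40, v), (p, 26, 16, 32, a), (p, 26, 19, 36, a), (y, 40, 2, 7, n)}.
π_{B, C, G} gives {(c, 40, 7), (m, 26, 32), (m, 26, 36), (n, 20, 28), (n, 20, 34), (n, 20, 40), (p, 26, 32), (p, 26, 36), (y, 40, 7)}.

{(c, 40, 7), (m, 26, 32), (m, 26, 36), (n, 20, 28), (n, 20, 34), (n, 20, 40), (p, 26, 32), (p, 26, 36), (y, 40, 7)}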